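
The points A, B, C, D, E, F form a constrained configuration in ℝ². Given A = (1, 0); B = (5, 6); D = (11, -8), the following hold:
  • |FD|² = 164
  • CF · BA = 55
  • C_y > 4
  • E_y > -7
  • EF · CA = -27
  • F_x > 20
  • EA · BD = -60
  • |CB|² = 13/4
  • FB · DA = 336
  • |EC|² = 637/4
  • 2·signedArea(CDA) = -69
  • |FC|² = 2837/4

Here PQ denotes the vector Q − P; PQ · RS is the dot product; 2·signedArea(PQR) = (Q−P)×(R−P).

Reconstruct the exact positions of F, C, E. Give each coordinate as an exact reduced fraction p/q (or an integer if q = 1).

C = (4, 9/2)
E = (-3, -6)
F = (21, -16)

1. F_x = 21  [line 10·x + -8·y + -338 = 0 ∩ |FD|² = 164]
2. F_y = -16  [line 10·x + -8·y + -338 = 0 ∩ |FD|² = 164]
   → F = (21, -16)
3. C_x = 4  [2·signedArea(CDA) = -69 ∩ CF · BA = 55]
4. C_y = 9/2  [2·signedArea(CDA) = -69 ∩ CF · BA = 55]
   → C = (4, 9/2)
5. E_x = -3  [EA · BD = -60 ∩ EF · CA = -27]
6. E_y = -6  [EA · BD = -60 ∩ EF · CA = -27]
   → E = (-3, -6)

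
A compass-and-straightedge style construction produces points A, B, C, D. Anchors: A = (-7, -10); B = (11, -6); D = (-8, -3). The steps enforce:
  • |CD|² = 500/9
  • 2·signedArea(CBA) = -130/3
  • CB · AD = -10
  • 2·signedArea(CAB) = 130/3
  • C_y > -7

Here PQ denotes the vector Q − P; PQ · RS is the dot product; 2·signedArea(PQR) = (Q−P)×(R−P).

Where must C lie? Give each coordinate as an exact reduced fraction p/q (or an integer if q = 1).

1. C_x = -4/3  [2·signedArea(CAB) = 130/3 ∩ CB · AD = -10]
2. C_y = -19/3  [2·signedArea(CAB) = 130/3 ∩ CB · AD = -10]
   → C = (-4/3, -19/3)

C = (-4/3, -19/3)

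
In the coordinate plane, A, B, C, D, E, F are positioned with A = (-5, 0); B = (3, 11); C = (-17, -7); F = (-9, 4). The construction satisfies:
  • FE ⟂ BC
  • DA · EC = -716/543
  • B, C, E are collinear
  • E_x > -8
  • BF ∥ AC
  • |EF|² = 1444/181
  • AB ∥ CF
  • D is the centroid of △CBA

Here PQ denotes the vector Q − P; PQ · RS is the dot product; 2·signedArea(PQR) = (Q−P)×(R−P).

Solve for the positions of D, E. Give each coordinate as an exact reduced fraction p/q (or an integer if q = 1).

D = (-19/3, 4/3)
E = (-1287/181, 344/181)

1. D_x = -19/3  [D is the centroid of △CBA]
2. D_y = 4/3  [D is the centroid of △CBA]
   → D = (-19/3, 4/3)
3. E_x = -1287/181  [B, C, E are collinear ∩ FE ⟂ BC]
4. E_y = 344/181  [B, C, E are collinear ∩ FE ⟂ BC]
   → E = (-1287/181, 344/181)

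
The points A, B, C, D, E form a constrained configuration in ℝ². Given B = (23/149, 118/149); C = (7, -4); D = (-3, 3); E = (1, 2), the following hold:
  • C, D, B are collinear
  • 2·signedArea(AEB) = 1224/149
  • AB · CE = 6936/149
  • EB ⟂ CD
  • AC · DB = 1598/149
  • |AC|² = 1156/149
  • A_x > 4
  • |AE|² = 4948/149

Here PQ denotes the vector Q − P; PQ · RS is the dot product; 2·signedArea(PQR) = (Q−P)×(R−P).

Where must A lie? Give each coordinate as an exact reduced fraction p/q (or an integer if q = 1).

A = (703/149, -358/149)

1. A_x = 703/149  [AB · CE = 6936/149 ∩ 2·signedArea(AEB) = 1224/149]
2. A_y = -358/149  [AB · CE = 6936/149 ∩ 2·signedArea(AEB) = 1224/149]
   → A = (703/149, -358/149)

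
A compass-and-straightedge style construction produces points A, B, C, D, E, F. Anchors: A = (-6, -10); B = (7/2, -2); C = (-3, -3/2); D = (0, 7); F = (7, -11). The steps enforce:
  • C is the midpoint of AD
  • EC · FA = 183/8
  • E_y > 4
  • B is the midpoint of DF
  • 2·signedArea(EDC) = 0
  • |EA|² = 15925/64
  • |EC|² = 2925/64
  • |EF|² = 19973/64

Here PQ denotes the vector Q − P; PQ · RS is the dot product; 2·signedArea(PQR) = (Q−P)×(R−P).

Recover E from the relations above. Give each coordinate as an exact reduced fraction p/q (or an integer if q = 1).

1. E_x = -3/4  [2·signedArea(EDC) = 0 ∩ EC · FA = 183/8]
2. E_y = 39/8  [2·signedArea(EDC) = 0 ∩ EC · FA = 183/8]
   → E = (-3/4, 39/8)

E = (-3/4, 39/8)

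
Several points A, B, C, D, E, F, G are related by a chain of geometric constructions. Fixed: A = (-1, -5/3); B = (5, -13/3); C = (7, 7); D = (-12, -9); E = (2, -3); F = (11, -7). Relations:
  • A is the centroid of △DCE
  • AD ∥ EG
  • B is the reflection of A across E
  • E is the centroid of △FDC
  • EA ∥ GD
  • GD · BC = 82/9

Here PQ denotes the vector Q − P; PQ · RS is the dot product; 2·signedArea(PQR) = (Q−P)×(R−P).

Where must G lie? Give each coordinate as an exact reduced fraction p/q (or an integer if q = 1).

1. G_x = -9  [EA ∥ GD ∩ AD ∥ EG]
2. G_y = -31/3  [EA ∥ GD ∩ AD ∥ EG]
   → G = (-9, -31/3)

G = (-9, -31/3)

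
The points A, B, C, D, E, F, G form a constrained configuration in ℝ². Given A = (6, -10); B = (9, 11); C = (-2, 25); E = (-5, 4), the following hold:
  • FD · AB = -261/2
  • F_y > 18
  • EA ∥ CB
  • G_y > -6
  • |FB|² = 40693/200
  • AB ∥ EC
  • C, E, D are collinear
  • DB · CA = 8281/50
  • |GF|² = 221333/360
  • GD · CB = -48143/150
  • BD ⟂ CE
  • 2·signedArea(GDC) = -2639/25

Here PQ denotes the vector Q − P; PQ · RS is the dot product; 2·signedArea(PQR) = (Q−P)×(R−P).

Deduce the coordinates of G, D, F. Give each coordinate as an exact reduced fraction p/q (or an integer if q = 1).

D = (-187/50, 641/50)
F = (-287/100, 1891/100)
G = (7/3, -16/3)

1. D_x = -187/50  [C, E, D are collinear ∩ BD ⟂ CE]
2. D_y = 641/50  [C, E, D are collinear ∩ BD ⟂ CE]
   → D = (-187/50, 641/50)
3. F_x = -287/100  [line -3·x + -21·y + 777/2 = 0 ∩ |FB|² = 40693/200]
4. F_y = 1891/100  [line -3·x + -21·y + 777/2 = 0 ∩ |FB|² = 40693/200]
   → F = (-287/100, 1891/100)
5. G_x = 7/3  [2·signedArea(GDC) = -2639/25 ∩ GD · CB = -48143/150]
6. G_y = -16/3  [2·signedArea(GDC) = -2639/25 ∩ GD · CB = -48143/150]
   → G = (7/3, -16/3)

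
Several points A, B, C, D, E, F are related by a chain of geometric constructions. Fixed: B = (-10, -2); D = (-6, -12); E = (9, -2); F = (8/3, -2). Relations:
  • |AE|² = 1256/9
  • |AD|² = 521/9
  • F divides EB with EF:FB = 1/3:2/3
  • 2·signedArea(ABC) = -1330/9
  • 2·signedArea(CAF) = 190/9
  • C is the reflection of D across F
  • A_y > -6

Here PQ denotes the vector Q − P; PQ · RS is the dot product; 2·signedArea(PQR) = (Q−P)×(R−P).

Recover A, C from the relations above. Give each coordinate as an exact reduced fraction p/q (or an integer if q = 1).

A = (-7/3, -16/3)
C = (34/3, 8)

1. C_x = 34/3  [C is the reflection of D across F]
2. C_y = 8  [C is the reflection of D across F]
   → C = (34/3, 8)
3. A_x = -7/3  [2·signedArea(ABC) = -1330/9 ∩ 2·signedArea(CAF) = 190/9]
4. A_y = -16/3  [2·signedArea(ABC) = -1330/9 ∩ 2·signedArea(CAF) = 190/9]
   → A = (-7/3, -16/3)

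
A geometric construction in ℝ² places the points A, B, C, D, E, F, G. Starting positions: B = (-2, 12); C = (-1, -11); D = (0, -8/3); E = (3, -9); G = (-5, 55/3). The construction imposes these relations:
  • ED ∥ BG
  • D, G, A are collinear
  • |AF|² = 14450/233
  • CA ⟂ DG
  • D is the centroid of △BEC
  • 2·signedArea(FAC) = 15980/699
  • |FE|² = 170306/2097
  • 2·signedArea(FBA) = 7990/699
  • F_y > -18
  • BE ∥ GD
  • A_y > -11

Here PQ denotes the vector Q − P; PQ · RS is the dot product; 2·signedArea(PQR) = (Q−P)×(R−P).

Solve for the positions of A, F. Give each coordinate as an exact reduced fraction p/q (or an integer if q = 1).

1. A_x = 425/233  [D, G, A are collinear ∩ CA ⟂ DG]
2. A_y = -7219/699  [D, G, A are collinear ∩ CA ⟂ DG]
   → A = (425/233, -7219/699)
3. F_x = 850/233  [2·signedArea(FAC) = 15980/699 ∩ 2·signedArea(FBA) = 7990/699]
4. F_y = -12574/699  [2·signedArea(FAC) = 15980/699 ∩ 2·signedArea(FBA) = 7990/699]
   → F = (850/233, -12574/699)

A = (425/233, -7219/699)
F = (850/233, -12574/699)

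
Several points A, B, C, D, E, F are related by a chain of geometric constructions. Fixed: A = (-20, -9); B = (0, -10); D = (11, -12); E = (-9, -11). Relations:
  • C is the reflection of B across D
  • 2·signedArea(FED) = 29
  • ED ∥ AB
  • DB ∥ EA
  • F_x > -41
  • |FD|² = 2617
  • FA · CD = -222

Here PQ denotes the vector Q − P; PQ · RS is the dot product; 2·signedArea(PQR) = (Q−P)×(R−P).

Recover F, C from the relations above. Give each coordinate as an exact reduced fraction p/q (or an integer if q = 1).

1. C_x = 22  [C is the reflection of B across D]
2. C_y = -14  [C is the reflection of B across D]
   → C = (22, -14)
3. F_x = -40  [2·signedArea(FED) = 29 ∩ FA · CD = -222]
4. F_y = -8  [2·signedArea(FED) = 29 ∩ FA · CD = -222]
   → F = (-40, -8)

C = (22, -14)
F = (-40, -8)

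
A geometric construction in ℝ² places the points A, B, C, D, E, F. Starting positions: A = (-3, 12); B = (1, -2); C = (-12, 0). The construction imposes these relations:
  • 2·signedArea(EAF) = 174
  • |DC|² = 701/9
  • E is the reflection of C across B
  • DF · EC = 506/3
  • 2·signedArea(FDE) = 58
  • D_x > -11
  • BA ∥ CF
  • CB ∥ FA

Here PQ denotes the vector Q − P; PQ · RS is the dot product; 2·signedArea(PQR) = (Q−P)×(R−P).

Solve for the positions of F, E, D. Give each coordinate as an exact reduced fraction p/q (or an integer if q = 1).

1. F_x = -16  [CB ∥ FA ∩ BA ∥ CF]
2. F_y = 14  [CB ∥ FA ∩ BA ∥ CF]
   → F = (-16, 14)
3. E_x = 14  [E is the reflection of C across B]
4. E_y = -4  [E is the reflection of C across B]
   → E = (14, -4)
5. D_x = -31/3  [DF · EC = 506/3 ∩ 2·signedArea(FDE) = 58]
6. D_y = 26/3  [DF · EC = 506/3 ∩ 2·signedArea(FDE) = 58]
   → D = (-31/3, 26/3)

D = (-31/3, 26/3)
E = (14, -4)
F = (-16, 14)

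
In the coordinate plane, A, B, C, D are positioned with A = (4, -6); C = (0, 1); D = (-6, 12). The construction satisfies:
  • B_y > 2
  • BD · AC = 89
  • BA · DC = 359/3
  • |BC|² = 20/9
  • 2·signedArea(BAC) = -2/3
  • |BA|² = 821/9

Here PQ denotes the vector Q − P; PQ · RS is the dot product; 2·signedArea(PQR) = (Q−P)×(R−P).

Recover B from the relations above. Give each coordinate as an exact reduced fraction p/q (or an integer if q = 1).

B = (-2/3, 7/3)

1. B_x = -2/3  [2·signedArea(BAC) = -2/3 ∩ BA · DC = 359/3]
2. B_y = 7/3  [2·signedArea(BAC) = -2/3 ∩ BA · DC = 359/3]
   → B = (-2/3, 7/3)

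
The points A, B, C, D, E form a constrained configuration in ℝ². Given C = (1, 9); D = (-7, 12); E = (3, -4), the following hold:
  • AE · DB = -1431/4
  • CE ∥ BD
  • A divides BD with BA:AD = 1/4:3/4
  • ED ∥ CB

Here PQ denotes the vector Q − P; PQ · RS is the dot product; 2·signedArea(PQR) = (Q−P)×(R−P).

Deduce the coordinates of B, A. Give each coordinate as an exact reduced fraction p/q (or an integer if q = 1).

A = (-17/2, 87/4)
B = (-9, 25)

1. B_x = -9  [CE ∥ BD ∩ ED ∥ CB]
2. B_y = 25  [CE ∥ BD ∩ ED ∥ CB]
   → B = (-9, 25)
3. A_x = -17/2  [A divides BD with BA:AD = 1/4:3/4]
4. A_y = 87/4  [A divides BD with BA:AD = 1/4:3/4]
   → A = (-17/2, 87/4)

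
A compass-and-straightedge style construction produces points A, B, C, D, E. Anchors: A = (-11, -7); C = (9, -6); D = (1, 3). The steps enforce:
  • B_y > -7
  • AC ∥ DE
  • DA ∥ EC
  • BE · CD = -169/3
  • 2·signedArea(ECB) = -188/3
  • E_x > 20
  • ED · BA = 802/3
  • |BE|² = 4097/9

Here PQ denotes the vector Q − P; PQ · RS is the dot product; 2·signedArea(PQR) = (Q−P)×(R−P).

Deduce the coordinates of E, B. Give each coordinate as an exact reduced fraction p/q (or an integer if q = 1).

B = (7/3, -19/3)
E = (21, 4)

1. E_x = 21  [DA ∥ EC ∩ AC ∥ DE]
2. E_y = 4  [DA ∥ EC ∩ AC ∥ DE]
   → E = (21, 4)
3. B_x = 7/3  [BE · CD = -169/3 ∩ ED · BA = 802/3]
4. B_y = -19/3  [BE · CD = -169/3 ∩ ED · BA = 802/3]
   → B = (7/3, -19/3)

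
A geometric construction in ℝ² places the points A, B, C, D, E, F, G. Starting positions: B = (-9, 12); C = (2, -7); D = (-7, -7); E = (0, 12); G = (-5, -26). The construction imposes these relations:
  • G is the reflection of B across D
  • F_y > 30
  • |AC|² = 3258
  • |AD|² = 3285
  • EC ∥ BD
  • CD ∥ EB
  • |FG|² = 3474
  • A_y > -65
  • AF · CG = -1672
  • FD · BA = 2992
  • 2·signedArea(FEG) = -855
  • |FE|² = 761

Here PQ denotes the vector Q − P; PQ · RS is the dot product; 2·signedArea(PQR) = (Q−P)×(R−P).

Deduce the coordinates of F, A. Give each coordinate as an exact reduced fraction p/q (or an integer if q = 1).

A = (-1, -64)
F = (-20, 31)

1. F_x = -20  [line 38·x + -5·y + 915 = 0 ∩ |FG|² = 3474]
2. F_y = 31  [line 38·x + -5·y + 915 = 0 ∩ |FG|² = 3474]
   → F = (-20, 31)
3. A_x = -1  [FD · BA = 2992 ∩ AF · CG = -1672]
4. A_y = -64  [FD · BA = 2992 ∩ AF · CG = -1672]
   → A = (-1, -64)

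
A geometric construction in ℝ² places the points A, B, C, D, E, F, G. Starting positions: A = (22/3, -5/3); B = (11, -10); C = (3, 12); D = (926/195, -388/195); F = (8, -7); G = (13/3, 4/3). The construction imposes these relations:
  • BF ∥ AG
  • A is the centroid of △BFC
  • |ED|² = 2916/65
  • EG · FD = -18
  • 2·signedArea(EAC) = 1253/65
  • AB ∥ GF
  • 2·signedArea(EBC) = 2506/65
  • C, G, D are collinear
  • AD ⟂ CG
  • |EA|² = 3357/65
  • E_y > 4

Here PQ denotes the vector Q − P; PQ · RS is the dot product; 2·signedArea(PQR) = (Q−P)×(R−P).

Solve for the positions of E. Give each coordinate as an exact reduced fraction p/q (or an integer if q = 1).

1. E_x = 764/195  [2·signedArea(EBC) = 2506/65 ∩ 2·signedArea(EAC) = 1253/65]
2. E_y = 908/195  [2·signedArea(EBC) = 2506/65 ∩ 2·signedArea(EAC) = 1253/65]
   → E = (764/195, 908/195)

E = (764/195, 908/195)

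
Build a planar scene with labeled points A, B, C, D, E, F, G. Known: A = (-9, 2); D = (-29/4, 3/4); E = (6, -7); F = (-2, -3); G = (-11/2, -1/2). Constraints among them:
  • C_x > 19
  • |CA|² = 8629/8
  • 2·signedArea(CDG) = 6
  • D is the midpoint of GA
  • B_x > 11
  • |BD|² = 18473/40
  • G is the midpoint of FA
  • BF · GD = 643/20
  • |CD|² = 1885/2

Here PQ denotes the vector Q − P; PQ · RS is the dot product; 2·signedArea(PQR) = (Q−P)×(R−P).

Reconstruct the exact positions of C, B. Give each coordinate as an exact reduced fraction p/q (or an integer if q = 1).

B = (113/10, -101/10)
C = (77/4, -59/4)

1. C_x = 77/4  [line 5/4·x + 7/4·y + 7/4 = 0 ∩ |CD|² = 1885/2]
2. C_y = -59/4  [line 5/4·x + 7/4·y + 7/4 = 0 ∩ |CD|² = 1885/2]
   → C = (77/4, -59/4)
3. B_x = 113/10  [line 7/4·x + -5/4·y + -162/5 = 0 ∩ |BD|² = 18473/40]
4. B_y = -101/10  [line 7/4·x + -5/4·y + -162/5 = 0 ∩ |BD|² = 18473/40]
   → B = (113/10, -101/10)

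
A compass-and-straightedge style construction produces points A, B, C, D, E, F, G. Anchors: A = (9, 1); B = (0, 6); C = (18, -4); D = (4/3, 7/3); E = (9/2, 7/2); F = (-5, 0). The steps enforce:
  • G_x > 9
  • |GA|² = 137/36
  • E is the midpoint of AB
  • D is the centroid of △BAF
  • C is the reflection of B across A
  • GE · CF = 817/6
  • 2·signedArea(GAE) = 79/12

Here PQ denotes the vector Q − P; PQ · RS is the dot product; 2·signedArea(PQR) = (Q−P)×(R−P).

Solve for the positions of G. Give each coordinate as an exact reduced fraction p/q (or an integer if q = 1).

1. G_x = 29/3  [GE · CF = 817/6 ∩ 2·signedArea(GAE) = 79/12]
2. G_y = -5/6  [GE · CF = 817/6 ∩ 2·signedArea(GAE) = 79/12]
   → G = (29/3, -5/6)

G = (29/3, -5/6)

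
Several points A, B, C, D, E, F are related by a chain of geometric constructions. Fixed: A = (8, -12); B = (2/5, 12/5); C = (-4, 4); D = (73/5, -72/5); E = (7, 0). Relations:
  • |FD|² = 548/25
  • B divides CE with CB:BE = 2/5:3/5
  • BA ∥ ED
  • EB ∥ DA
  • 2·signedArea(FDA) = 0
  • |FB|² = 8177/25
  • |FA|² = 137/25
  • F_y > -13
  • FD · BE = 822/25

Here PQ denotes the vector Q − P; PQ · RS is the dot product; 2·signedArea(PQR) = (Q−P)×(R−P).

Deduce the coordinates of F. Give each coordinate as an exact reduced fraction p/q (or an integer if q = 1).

F = (51/5, -64/5)

1. F_x = 51/5  [2·signedArea(FDA) = 0 ∩ FD · BE = 822/25]
2. F_y = -64/5  [2·signedArea(FDA) = 0 ∩ FD · BE = 822/25]
   → F = (51/5, -64/5)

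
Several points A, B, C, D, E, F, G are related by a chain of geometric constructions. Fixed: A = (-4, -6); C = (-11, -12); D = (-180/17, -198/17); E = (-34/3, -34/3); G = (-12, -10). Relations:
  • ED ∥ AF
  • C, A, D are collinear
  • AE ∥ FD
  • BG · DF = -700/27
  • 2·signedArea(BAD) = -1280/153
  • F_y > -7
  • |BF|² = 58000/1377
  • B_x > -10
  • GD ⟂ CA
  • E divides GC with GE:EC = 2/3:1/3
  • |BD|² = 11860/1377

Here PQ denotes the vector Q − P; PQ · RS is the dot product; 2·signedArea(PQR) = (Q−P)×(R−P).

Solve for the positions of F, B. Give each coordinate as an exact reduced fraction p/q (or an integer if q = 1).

B = (-82/9, -82/9)
F = (-166/51, -322/51)

1. F_x = -166/51  [AE ∥ FD ∩ ED ∥ AF]
2. F_y = -322/51  [AE ∥ FD ∩ ED ∥ AF]
   → F = (-166/51, -322/51)
3. B_x = -82/9  [2·signedArea(BAD) = -1280/153 ∩ BG · DF = -700/27]
4. B_y = -82/9  [2·signedArea(BAD) = -1280/153 ∩ BG · DF = -700/27]
   → B = (-82/9, -82/9)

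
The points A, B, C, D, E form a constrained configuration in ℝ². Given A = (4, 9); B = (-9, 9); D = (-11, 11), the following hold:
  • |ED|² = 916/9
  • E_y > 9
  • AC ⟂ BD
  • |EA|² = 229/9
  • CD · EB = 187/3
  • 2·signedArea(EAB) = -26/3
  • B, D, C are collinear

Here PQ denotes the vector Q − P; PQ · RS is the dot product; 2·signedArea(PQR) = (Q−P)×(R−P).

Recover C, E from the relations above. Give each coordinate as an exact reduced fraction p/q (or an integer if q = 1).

1. C_x = -5/2  [B, D, C are collinear ∩ AC ⟂ BD]
2. C_y = 5/2  [B, D, C are collinear ∩ AC ⟂ BD]
   → C = (-5/2, 5/2)
3. E_x = -1  [2·signedArea(EAB) = -26/3 ∩ CD · EB = 187/3]
4. E_y = 29/3  [2·signedArea(EAB) = -26/3 ∩ CD · EB = 187/3]
   → E = (-1, 29/3)

C = (-5/2, 5/2)
E = (-1, 29/3)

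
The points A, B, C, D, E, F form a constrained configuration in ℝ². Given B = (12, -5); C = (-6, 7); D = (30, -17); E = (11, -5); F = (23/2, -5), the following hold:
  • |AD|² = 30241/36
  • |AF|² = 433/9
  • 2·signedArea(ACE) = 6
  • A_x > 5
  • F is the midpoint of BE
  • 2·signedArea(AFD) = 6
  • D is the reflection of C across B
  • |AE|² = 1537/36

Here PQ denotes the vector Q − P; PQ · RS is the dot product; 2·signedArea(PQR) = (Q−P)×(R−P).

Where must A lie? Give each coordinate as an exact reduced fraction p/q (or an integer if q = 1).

1. A_x = 35/6  [2·signedArea(AFD) = 6 ∩ 2·signedArea(ACE) = 6]
2. A_y = -1  [2·signedArea(AFD) = 6 ∩ 2·signedArea(ACE) = 6]
   → A = (35/6, -1)

A = (35/6, -1)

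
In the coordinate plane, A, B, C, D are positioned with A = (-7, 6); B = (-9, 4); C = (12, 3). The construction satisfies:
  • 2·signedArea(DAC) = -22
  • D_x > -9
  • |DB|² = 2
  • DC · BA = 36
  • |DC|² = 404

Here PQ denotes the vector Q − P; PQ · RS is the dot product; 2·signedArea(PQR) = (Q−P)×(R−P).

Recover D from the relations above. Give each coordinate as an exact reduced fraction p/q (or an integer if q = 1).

1. D_x = -8  [DC · BA = 36 ∩ 2·signedArea(DAC) = -22]
2. D_y = 5  [DC · BA = 36 ∩ 2·signedArea(DAC) = -22]
   → D = (-8, 5)

D = (-8, 5)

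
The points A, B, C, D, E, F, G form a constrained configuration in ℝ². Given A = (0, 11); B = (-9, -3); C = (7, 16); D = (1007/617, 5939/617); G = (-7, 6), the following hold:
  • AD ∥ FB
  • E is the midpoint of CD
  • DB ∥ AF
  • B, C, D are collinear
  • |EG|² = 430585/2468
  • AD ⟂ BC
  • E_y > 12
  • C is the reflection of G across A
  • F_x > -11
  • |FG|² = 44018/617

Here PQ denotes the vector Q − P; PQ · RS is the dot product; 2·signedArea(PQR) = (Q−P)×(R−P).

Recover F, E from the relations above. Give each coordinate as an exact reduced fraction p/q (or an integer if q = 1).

1. F_x = -6560/617  [AD ∥ FB ∩ DB ∥ AF]
2. F_y = -1003/617  [AD ∥ FB ∩ DB ∥ AF]
   → F = (-6560/617, -1003/617)
3. E_x = 2663/617  [E is the midpoint of CD]
4. E_y = 15811/1234  [E is the midpoint of CD]
   → E = (2663/617, 15811/1234)

E = (2663/617, 15811/1234)
F = (-6560/617, -1003/617)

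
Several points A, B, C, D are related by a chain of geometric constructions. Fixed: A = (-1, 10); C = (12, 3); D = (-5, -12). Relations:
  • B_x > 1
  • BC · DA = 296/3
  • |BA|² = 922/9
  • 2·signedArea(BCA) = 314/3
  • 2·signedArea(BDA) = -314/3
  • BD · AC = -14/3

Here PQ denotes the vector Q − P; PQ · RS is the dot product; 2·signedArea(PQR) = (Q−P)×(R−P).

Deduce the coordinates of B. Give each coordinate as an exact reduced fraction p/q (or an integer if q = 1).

B = (2, 1/3)

1. B_x = 2  [BD · AC = -14/3 ∩ 2·signedArea(BCA) = 314/3]
2. B_y = 1/3  [BD · AC = -14/3 ∩ 2·signedArea(BCA) = 314/3]
   → B = (2, 1/3)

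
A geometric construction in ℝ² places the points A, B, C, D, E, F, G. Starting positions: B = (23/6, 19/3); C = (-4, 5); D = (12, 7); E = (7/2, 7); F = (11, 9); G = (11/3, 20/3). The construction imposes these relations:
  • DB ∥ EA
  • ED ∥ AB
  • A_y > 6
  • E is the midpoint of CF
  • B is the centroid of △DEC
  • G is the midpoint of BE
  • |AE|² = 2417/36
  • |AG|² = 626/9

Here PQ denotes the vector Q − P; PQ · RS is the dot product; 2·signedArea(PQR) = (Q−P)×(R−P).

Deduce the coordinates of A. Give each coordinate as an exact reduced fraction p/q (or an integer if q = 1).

1. A_x = -14/3  [ED ∥ AB ∩ DB ∥ EA]
2. A_y = 19/3  [ED ∥ AB ∩ DB ∥ EA]
   → A = (-14/3, 19/3)

A = (-14/3, 19/3)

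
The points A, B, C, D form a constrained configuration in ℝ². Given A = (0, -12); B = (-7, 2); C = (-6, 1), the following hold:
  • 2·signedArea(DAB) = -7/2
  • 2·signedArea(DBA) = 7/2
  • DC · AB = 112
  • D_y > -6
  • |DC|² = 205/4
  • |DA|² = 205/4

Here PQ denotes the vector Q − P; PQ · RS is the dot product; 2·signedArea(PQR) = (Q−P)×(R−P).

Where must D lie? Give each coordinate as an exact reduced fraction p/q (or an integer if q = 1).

D = (-3, -11/2)

1. D_x = -3  [DC · AB = 112 ∩ 2·signedArea(DBA) = 7/2]
2. D_y = -11/2  [DC · AB = 112 ∩ 2·signedArea(DBA) = 7/2]
   → D = (-3, -11/2)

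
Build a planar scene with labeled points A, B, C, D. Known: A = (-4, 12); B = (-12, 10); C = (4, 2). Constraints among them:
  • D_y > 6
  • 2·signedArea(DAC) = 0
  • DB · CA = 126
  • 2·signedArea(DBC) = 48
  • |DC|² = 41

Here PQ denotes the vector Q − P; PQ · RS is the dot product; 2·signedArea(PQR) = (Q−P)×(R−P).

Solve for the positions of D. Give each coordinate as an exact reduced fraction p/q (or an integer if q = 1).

D = (0, 7)

1. D_x = 0  [2·signedArea(DAC) = 0 ∩ DB · CA = 126]
2. D_y = 7  [2·signedArea(DAC) = 0 ∩ DB · CA = 126]
   → D = (0, 7)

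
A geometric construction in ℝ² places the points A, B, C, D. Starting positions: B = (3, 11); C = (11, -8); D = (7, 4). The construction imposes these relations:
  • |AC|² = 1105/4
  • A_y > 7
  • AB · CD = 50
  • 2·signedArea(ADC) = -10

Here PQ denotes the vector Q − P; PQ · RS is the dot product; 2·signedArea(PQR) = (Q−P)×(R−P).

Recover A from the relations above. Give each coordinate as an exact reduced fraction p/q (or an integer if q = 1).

1. A_x = 5  [AB · CD = 50 ∩ 2·signedArea(ADC) = -10]
2. A_y = 15/2  [AB · CD = 50 ∩ 2·signedArea(ADC) = -10]
   → A = (5, 15/2)

A = (5, 15/2)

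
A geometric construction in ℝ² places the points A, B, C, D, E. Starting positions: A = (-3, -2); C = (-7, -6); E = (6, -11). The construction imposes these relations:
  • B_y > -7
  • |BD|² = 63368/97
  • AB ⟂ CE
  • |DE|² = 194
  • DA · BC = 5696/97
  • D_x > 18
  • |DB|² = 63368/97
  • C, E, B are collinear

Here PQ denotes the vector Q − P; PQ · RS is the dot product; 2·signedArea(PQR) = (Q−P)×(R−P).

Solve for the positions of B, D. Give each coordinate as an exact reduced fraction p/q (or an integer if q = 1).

B = (-471/97, -662/97)
D = (19, -16)

1. B_x = -471/97  [C, E, B are collinear ∩ AB ⟂ CE]
2. B_y = -662/97  [C, E, B are collinear ∩ AB ⟂ CE]
   → B = (-471/97, -662/97)
3. D_x = 19  [line 208/97·x + -80/97·y + -5232/97 = 0 ∩ |DB|² = 63368/97]
4. D_y = -16  [line 208/97·x + -80/97·y + -5232/97 = 0 ∩ |DB|² = 63368/97]
   → D = (19, -16)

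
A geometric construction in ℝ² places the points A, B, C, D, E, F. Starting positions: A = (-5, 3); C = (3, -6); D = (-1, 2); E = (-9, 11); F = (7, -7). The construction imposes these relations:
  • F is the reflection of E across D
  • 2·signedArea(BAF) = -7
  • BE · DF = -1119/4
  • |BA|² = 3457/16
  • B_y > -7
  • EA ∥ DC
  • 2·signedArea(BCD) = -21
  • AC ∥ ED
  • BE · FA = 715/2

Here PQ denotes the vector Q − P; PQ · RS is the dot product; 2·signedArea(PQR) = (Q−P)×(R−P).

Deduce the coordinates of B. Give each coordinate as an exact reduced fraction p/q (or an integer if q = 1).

B = (6, -27/4)

1. B_x = 6  [2·signedArea(BAF) = -7 ∩ 2·signedArea(BCD) = -21]
2. B_y = -27/4  [2·signedArea(BAF) = -7 ∩ 2·signedArea(BCD) = -21]
   → B = (6, -27/4)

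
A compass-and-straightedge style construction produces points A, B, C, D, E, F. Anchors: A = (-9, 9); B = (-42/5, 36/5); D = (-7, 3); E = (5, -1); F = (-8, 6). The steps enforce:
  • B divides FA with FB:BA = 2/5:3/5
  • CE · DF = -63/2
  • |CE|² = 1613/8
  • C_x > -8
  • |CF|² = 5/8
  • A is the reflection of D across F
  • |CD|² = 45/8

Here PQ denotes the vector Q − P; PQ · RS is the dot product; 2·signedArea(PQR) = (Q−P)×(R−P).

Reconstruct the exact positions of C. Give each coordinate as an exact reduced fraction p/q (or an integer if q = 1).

C = (-31/4, 21/4)

1. C_x = -31/4  [line 1·x + -3·y + 47/2 = 0 ∩ |CF|² = 5/8]
2. C_y = 21/4  [line 1·x + -3·y + 47/2 = 0 ∩ |CF|² = 5/8]
   → C = (-31/4, 21/4)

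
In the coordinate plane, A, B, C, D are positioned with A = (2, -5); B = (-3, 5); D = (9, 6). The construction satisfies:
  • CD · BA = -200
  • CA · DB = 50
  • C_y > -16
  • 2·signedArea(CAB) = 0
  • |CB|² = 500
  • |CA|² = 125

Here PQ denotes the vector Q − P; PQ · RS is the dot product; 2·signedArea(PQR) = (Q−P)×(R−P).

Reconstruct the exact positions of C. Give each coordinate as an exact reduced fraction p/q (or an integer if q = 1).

1. C_x = 7  [2·signedArea(CAB) = 0 ∩ CD · BA = -200]
2. C_y = -15  [2·signedArea(CAB) = 0 ∩ CD · BA = -200]
   → C = (7, -15)

C = (7, -15)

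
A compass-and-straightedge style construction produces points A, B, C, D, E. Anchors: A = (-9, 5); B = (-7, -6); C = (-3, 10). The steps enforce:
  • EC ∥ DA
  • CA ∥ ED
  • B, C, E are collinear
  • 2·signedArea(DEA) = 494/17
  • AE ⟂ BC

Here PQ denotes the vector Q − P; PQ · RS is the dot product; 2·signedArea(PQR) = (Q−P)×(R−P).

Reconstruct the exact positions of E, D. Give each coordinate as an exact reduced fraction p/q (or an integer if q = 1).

1. E_x = -77/17  [B, C, E are collinear ∩ AE ⟂ BC]
2. E_y = 66/17  [B, C, E are collinear ∩ AE ⟂ BC]
   → E = (-77/17, 66/17)
3. D_x = -179/17  [EC ∥ DA ∩ CA ∥ ED]
4. D_y = -19/17  [EC ∥ DA ∩ CA ∥ ED]
   → D = (-179/17, -19/17)

D = (-179/17, -19/17)
E = (-77/17, 66/17)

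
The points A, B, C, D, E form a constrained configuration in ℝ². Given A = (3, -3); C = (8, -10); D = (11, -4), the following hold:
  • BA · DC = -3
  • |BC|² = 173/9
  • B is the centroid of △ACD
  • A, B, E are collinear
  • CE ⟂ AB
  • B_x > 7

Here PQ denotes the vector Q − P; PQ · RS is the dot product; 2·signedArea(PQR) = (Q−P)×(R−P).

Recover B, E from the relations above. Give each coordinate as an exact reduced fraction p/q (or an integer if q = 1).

1. B_x = 22/3  [B is the centroid of △ACD]
2. B_y = -17/3  [B is the centroid of △ACD]
   → B = (22/3, -17/3)
3. E_x = 2272/233  [A, B, E are collinear ∩ CE ⟂ AB]
4. E_y = -1667/233  [A, B, E are collinear ∩ CE ⟂ AB]
   → E = (2272/233, -1667/233)

B = (22/3, -17/3)
E = (2272/233, -1667/233)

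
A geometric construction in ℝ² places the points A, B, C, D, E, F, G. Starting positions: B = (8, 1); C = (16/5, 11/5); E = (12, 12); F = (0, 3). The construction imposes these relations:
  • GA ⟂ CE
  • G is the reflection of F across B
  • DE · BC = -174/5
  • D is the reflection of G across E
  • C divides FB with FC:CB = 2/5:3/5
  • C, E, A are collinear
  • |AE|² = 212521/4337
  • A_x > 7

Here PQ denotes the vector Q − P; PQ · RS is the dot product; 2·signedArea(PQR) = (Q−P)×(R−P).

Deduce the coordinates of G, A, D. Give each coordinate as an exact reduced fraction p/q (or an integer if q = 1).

A = (31760/4337, 29455/4337)
D = (8, 25)
G = (16, -1)

1. G_x = 16  [G is the reflection of F across B]
2. G_y = -1  [G is the reflection of F across B]
   → G = (16, -1)
3. A_x = 31760/4337  [C, E, A are collinear ∩ GA ⟂ CE]
4. A_y = 29455/4337  [C, E, A are collinear ∩ GA ⟂ CE]
   → A = (31760/4337, 29455/4337)
5. D_x = 8  [D is the reflection of G across E]
6. D_y = 25  [D is the reflection of G across E]
   → D = (8, 25)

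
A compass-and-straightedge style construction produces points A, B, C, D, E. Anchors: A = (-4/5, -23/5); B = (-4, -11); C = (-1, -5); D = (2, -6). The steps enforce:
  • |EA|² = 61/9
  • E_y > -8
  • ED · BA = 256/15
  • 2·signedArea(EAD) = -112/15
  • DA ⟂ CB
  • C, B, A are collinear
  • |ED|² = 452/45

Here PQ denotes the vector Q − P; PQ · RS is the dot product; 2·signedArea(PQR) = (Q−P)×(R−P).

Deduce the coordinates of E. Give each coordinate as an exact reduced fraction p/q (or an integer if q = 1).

1. E_x = -14/15  [line 7/5·x + 14/5·y + 322/15 = 0 ∩ |ED|² = 452/45]
2. E_y = -36/5  [line 7/5·x + 14/5·y + 322/15 = 0 ∩ |ED|² = 452/45]
   → E = (-14/15, -36/5)

E = (-14/15, -36/5)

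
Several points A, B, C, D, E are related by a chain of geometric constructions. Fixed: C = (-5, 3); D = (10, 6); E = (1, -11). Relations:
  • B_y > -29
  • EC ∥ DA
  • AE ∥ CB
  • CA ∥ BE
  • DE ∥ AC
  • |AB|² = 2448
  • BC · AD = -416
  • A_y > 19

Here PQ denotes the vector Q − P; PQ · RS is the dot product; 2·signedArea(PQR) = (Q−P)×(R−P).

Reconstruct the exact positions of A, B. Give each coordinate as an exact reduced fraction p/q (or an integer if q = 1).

A = (4, 20)
B = (-8, -28)

1. A_x = 4  [DE ∥ AC ∩ EC ∥ DA]
2. A_y = 20  [DE ∥ AC ∩ EC ∥ DA]
   → A = (4, 20)
3. B_x = -8  [CA ∥ BE ∩ AE ∥ CB]
4. B_y = -28  [CA ∥ BE ∩ AE ∥ CB]
   → B = (-8, -28)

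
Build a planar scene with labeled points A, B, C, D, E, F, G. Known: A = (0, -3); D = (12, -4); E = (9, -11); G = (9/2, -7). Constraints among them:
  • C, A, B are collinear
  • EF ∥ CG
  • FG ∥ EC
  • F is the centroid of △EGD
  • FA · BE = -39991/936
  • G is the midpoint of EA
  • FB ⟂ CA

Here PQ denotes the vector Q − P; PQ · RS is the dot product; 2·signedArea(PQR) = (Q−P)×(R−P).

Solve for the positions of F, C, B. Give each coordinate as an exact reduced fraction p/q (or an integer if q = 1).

1. F_x = 17/2  [F is the centroid of △EGD]
2. F_y = -22/3  [F is the centroid of △EGD]
   → F = (17/2, -22/3)
3. C_x = 5  [EF ∥ CG ∩ FG ∥ EC]
4. C_y = -32/3  [EF ∥ CG ∩ FG ∥ EC]
   → C = (5, -32/3)
5. B_x = 235/52  [C, A, B are collinear ∩ FB ⟂ CA]
6. B_y = -1549/156  [C, A, B are collinear ∩ FB ⟂ CA]
   → B = (235/52, -1549/156)

B = (235/52, -1549/156)
C = (5, -32/3)
F = (17/2, -22/3)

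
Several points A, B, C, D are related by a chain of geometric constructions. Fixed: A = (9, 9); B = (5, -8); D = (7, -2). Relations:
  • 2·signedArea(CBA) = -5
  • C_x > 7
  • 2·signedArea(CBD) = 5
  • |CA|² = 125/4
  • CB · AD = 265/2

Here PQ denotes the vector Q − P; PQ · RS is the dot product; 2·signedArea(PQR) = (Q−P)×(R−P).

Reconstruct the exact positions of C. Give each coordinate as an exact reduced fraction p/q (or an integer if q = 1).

C = (8, 7/2)

1. C_x = 8  [2·signedArea(CBA) = -5 ∩ CB · AD = 265/2]
2. C_y = 7/2  [2·signedArea(CBA) = -5 ∩ CB · AD = 265/2]
   → C = (8, 7/2)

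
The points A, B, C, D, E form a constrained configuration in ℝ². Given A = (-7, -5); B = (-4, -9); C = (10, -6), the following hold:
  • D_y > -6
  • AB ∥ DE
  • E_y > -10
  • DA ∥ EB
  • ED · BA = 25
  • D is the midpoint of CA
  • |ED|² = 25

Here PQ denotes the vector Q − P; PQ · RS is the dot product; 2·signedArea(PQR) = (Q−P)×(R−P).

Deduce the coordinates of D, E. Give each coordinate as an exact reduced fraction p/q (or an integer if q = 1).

1. D_x = 3/2  [D is the midpoint of CA]
2. D_y = -11/2  [D is the midpoint of CA]
   → D = (3/2, -11/2)
3. E_x = 9/2  [DA ∥ EB ∩ AB ∥ DE]
4. E_y = -19/2  [DA ∥ EB ∩ AB ∥ DE]
   → E = (9/2, -19/2)

D = (3/2, -11/2)
E = (9/2, -19/2)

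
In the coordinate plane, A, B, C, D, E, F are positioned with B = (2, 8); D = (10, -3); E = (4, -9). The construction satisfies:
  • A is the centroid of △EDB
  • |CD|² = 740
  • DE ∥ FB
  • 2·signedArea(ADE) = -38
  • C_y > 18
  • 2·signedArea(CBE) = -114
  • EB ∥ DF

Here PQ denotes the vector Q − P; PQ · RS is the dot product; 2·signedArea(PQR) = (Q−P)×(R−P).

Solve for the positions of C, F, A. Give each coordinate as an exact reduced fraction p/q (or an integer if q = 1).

A = (16/3, -4/3)
C = (-6, 19)
F = (8, 14)

1. C_x = -6  [line 17·x + 2·y + 64 = 0 ∩ |CD|² = 740]
2. C_y = 19  [line 17·x + 2·y + 64 = 0 ∩ |CD|² = 740]
   → C = (-6, 19)
3. F_x = 8  [DE ∥ FB ∩ EB ∥ DF]
4. F_y = 14  [DE ∥ FB ∩ EB ∥ DF]
   → F = (8, 14)
5. A_x = 16/3  [A is the centroid of △EDB]
6. A_y = -4/3  [A is the centroid of △EDB]
   → A = (16/3, -4/3)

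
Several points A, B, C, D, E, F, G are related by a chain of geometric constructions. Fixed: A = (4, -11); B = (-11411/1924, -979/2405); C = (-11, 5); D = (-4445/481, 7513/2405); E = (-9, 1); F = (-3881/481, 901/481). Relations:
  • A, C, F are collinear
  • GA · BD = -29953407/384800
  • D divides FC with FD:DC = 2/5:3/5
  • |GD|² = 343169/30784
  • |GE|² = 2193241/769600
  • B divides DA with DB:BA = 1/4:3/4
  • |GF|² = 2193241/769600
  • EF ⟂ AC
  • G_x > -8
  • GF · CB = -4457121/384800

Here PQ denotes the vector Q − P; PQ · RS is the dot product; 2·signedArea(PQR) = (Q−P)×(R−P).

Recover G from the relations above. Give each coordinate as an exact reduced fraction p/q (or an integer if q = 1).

1. G_x = -28727/3848  [line -9753/1924·x + 13004/2405·y + -15178919/384800 = 0 ∩ |GE|² = 2193241/769600]
2. G_y = 713/2405  [line -9753/1924·x + 13004/2405·y + -15178919/384800 = 0 ∩ |GE|² = 2193241/769600]
   → G = (-28727/3848, 713/2405)

G = (-28727/3848, 713/2405)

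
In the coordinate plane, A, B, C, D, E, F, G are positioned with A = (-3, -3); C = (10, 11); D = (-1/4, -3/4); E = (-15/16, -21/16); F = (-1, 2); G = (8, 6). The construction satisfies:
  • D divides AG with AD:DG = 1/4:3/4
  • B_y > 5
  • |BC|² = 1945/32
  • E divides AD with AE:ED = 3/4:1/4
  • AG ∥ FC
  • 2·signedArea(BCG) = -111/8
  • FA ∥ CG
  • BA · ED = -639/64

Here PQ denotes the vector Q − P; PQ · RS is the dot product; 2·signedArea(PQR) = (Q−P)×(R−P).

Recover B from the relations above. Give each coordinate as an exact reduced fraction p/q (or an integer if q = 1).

B = (39/8, 41/8)

1. B_x = 39/8  [2·signedArea(BCG) = -111/8 ∩ BA · ED = -639/64]
2. B_y = 41/8  [2·signedArea(BCG) = -111/8 ∩ BA · ED = -639/64]
   → B = (39/8, 41/8)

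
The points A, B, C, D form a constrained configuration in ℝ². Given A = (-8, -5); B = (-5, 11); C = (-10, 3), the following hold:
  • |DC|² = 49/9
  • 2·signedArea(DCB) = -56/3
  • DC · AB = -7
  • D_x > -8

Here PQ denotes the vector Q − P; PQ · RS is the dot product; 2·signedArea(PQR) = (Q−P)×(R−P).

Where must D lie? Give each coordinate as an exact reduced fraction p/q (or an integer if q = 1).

1. D_x = -23/3  [2·signedArea(DCB) = -56/3 ∩ DC · AB = -7]
2. D_y = 3  [2·signedArea(DCB) = -56/3 ∩ DC · AB = -7]
   → D = (-23/3, 3)

D = (-23/3, 3)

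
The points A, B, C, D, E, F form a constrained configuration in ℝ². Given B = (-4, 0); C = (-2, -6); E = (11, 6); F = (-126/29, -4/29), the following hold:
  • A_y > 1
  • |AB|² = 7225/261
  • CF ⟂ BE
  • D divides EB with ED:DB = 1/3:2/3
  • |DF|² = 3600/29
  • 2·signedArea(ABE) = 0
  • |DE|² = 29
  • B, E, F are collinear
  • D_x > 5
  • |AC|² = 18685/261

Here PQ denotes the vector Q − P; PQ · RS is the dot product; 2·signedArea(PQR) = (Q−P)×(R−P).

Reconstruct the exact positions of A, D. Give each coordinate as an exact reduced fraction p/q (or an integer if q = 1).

A = (77/87, 170/87)
D = (6, 4)

1. A_x = 77/87  [line -6·x + 15·y + -24 = 0 ∩ |AB|² = 7225/261]
2. A_y = 170/87  [line -6·x + 15·y + -24 = 0 ∩ |AB|² = 7225/261]
   → A = (77/87, 170/87)
3. D_x = 6  [D divides EB with ED:DB = 1/3:2/3]
4. D_y = 4  [D divides EB with ED:DB = 1/3:2/3]
   → D = (6, 4)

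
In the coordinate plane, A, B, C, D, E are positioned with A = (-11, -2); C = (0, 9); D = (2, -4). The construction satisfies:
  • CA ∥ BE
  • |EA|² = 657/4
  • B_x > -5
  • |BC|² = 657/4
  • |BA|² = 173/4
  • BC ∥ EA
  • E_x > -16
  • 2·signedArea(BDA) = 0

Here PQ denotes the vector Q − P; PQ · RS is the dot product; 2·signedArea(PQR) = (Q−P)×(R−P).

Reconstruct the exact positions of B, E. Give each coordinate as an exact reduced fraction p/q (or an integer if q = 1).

B = (-9/2, -3)
E = (-31/2, -14)

1. B_x = -9/2  [line -2·x + -13·y + -48 = 0 ∩ |BA|² = 173/4]
2. B_y = -3  [line -2·x + -13·y + -48 = 0 ∩ |BA|² = 173/4]
   → B = (-9/2, -3)
3. E_x = -31/2  [BC ∥ EA ∩ CA ∥ BE]
4. E_y = -14  [BC ∥ EA ∩ CA ∥ BE]
   → E = (-31/2, -14)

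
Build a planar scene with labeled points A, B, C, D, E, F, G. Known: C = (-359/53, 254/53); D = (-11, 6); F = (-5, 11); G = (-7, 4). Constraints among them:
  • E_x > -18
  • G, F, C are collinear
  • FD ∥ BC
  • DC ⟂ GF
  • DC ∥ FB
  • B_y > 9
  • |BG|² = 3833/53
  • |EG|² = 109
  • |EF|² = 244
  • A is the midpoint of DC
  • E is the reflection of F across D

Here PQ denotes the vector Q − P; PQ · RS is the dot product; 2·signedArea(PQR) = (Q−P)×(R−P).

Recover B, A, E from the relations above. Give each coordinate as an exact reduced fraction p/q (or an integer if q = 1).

A = (-471/53, 286/53)
B = (-41/53, 519/53)
E = (-17, 1)

1. B_x = -41/53  [FD ∥ BC ∩ DC ∥ FB]
2. B_y = 519/53  [FD ∥ BC ∩ DC ∥ FB]
   → B = (-41/53, 519/53)
3. A_x = -471/53  [A is the midpoint of DC]
4. A_y = 286/53  [A is the midpoint of DC]
   → A = (-471/53, 286/53)
5. E_x = -17  [E is the reflection of F across D]
6. E_y = 1  [E is the reflection of F across D]
   → E = (-17, 1)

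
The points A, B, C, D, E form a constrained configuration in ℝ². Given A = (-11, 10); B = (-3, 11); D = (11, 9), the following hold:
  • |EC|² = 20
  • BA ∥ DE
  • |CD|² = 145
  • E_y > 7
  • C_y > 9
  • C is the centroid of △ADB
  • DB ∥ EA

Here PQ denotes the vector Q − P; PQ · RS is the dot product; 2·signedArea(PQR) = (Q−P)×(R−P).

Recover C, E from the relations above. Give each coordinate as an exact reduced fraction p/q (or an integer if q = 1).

1. C_x = -1  [C is the centroid of △ADB]
2. C_y = 10  [C is the centroid of △ADB]
   → C = (-1, 10)
3. E_x = 3  [DB ∥ EA ∩ BA ∥ DE]
4. E_y = 8  [DB ∥ EA ∩ BA ∥ DE]
   → E = (3, 8)

C = (-1, 10)
E = (3, 8)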